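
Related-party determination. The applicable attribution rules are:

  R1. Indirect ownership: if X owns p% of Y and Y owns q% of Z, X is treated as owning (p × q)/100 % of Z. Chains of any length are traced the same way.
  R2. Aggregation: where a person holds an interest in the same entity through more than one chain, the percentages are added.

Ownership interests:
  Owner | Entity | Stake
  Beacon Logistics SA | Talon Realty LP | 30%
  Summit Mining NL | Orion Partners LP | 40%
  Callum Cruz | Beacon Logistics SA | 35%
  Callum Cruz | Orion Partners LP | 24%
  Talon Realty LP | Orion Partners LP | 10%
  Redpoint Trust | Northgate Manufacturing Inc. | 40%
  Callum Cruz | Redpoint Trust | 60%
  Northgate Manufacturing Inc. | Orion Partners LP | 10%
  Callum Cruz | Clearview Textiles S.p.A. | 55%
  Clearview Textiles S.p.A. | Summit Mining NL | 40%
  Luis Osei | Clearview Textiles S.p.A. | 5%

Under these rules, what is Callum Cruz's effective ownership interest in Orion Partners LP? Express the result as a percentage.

Chain via Beacon Logistics SA → Talon Realty LP (R1): 35% × 30% × 10% = 1.05% of Orion Partners LP.
Chain via Redpoint Trust → Northgate Manufacturing Inc. (R1): 60% × 40% × 10% = 2.4% of Orion Partners LP.
Chain via Clearview Textiles S.p.A. → Summit Mining NL (R1): 55% × 40% × 40% = 8.8% of Orion Partners LP.
Direct interest in Orion Partners LP: 24%.
Aggregating (R2): 1.05% + 2.4% + 8.8% + 24% = 36.25%.

36.25%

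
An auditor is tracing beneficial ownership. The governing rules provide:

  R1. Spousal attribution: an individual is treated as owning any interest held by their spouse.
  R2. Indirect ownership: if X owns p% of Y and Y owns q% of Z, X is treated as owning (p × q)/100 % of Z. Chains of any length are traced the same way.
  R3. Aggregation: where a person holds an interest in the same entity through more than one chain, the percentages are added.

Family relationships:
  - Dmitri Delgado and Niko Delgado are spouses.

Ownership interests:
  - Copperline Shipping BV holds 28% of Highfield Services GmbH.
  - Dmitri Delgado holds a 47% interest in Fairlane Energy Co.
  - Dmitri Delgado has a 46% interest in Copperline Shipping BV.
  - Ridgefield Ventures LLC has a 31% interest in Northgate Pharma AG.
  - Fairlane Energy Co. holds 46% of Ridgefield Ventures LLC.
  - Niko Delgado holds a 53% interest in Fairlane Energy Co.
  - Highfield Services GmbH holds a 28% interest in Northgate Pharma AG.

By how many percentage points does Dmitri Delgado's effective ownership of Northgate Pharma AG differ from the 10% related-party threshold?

7.8664

By spousal attribution (R1), Dmitri Delgado is treated as also owning Niko Delgado's interest in Fairlane Energy Co, giving 47% + 53% = 100%.
Chain via Fairlane Energy Co. → Ridgefield Ventures LLC (R2): 100% × 46% × 31% = 14.26% of Northgate Pharma AG.
Chain via Copperline Shipping BV → Highfield Services GmbH (R2): 46% × 28% × 28% = 3.6064% of Northgate Pharma AG.
Aggregating (R3): 14.26% + 3.6064% = 17.8664%.
17.8664% exceeds the 10% threshold by 7.8664 percentage points.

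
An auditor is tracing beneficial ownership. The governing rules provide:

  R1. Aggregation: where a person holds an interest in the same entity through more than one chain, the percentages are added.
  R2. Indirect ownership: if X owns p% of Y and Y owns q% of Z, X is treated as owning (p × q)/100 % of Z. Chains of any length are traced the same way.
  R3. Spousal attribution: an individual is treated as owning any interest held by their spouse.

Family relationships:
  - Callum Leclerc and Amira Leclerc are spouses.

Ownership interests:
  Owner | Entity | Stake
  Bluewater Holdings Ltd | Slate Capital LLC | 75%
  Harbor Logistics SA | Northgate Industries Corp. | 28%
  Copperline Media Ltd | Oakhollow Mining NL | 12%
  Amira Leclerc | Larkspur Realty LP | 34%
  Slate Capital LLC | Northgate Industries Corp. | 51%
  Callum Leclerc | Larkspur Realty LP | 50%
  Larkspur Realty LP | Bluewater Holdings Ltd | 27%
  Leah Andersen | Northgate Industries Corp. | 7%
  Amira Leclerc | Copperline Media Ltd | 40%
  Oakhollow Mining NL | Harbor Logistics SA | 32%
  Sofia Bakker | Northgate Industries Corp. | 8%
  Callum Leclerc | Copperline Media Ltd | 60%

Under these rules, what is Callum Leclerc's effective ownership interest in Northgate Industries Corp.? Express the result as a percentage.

By spousal attribution (R3), Callum Leclerc is treated as also owning Amira Leclerc's interest in Copperline Media Ltd, giving 60% + 40% = 100%.
By spousal attribution (R3), Callum Leclerc is treated as also owning Amira Leclerc's interest in Larkspur Realty LP, giving 50% + 34% = 84%.
Chain via Copperline Media Ltd → Oakhollow Mining NL → Harbor Logistics SA (R2): 100% × 12% × 32% × 28% = 1.0752% of Northgate Industries Corp.
Chain via Larkspur Realty LP → Bluewater Holdings Ltd → Slate Capital LLC (R2): 84% × 27% × 75% × 51% = 8.6751% of Northgate Industries Corp.
Aggregating (R1): 1.0752% + 8.6751% = 9.7503%.

9.7503%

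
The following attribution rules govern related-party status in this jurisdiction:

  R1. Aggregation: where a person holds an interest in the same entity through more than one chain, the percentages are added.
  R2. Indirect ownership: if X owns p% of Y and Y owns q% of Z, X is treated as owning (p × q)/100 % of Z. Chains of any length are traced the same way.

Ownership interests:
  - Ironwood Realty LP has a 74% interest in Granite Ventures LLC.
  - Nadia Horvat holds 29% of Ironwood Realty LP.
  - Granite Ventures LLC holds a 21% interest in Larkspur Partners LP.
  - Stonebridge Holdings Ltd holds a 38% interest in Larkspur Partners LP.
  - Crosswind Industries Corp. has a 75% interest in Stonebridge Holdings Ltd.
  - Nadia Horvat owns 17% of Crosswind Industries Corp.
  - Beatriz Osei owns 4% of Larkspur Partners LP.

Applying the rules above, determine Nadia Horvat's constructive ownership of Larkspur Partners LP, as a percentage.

9.3516%

Chain via Ironwood Realty LP → Granite Ventures LLC (R2): 29% × 74% × 21% = 4.5066% of Larkspur Partners LP.
Chain via Crosswind Industries Corp. → Stonebridge Holdings Ltd (R2): 17% × 75% × 38% = 4.845% of Larkspur Partners LP.
Aggregating (R1): 4.5066% + 4.845% = 9.3516%.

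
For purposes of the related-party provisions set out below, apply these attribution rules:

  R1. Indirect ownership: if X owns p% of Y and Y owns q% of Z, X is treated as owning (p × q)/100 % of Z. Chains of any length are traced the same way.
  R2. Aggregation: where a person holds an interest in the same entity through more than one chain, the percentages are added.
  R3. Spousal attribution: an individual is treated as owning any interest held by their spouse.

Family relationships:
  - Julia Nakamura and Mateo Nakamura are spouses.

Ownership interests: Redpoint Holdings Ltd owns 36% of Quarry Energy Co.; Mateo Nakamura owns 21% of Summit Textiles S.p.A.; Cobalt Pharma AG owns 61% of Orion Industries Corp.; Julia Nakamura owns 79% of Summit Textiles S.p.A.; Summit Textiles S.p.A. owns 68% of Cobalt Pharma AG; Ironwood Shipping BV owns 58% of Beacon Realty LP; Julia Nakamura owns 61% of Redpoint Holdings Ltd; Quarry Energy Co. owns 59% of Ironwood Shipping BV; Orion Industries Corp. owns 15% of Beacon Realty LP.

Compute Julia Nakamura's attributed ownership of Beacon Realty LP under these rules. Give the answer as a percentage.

By spousal attribution (R3), Julia Nakamura is treated as also owning Mateo Nakamura's interest in Summit Textiles S.p.A, giving 79% + 21% = 100%.
Chain via Summit Textiles S.p.A. → Cobalt Pharma AG → Orion Industries Corp. (R1): 100% × 68% × 61% × 15% = 6.222% of Beacon Realty LP.
Chain via Redpoint Holdings Ltd → Quarry Energy Co. → Ironwood Shipping BV (R1): 61% × 36% × 59% × 58% = 7.514712% of Beacon Realty LP.
Aggregating (R2): 6.222% + 7.514712% = 13.736712%.

13.736712%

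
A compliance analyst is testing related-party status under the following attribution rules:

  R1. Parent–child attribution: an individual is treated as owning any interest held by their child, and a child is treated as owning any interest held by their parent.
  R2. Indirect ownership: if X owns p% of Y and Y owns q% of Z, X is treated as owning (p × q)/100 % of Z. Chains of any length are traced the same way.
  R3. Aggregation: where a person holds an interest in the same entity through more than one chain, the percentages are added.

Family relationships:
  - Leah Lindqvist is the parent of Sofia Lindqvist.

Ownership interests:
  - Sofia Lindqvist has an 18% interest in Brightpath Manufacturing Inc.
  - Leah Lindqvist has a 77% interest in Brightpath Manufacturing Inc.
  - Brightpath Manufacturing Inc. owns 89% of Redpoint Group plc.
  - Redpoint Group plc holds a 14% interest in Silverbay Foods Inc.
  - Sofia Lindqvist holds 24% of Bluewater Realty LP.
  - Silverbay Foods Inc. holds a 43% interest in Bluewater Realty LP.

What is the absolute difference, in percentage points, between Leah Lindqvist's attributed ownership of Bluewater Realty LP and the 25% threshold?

By parent–child attribution (R1), Leah Lindqvist is treated as also owning Sofia Lindqvist's interest in Brightpath Manufacturing Inc, giving 77% + 18% = 95%.
By parent–child attribution (R1), Leah Lindqvist is treated as owning Sofia Lindqvist's 24% interest in Bluewater Realty LP.
Chain via Brightpath Manufacturing Inc. → Redpoint Group plc → Silverbay Foods Inc. (R2): 95% × 89% × 14% × 43% = 5.08991% of Bluewater Realty LP.
Direct interest in Bluewater Realty LP: 24%.
Aggregating (R3): 5.08991% + 24% = 29.08991%.
29.08991% exceeds the 25% threshold by 4.08991 percentage points.

4.08991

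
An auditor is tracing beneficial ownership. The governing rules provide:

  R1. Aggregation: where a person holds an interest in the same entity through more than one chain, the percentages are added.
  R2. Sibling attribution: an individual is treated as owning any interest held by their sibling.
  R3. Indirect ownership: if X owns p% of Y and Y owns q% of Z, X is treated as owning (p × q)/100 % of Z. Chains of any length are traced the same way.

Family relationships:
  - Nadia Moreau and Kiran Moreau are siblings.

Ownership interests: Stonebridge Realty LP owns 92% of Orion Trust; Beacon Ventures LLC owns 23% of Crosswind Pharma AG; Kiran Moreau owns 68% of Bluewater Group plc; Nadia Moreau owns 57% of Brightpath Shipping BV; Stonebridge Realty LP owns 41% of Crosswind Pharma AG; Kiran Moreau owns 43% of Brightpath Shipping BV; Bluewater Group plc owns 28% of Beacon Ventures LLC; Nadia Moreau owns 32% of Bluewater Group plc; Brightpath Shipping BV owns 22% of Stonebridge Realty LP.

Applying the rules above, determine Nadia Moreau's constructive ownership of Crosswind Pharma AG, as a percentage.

15.46%

By sibling attribution (R2), Nadia Moreau is treated as also owning Kiran Moreau's interest in Bluewater Group plc, giving 32% + 68% = 100%.
By sibling attribution (R2), Nadia Moreau is treated as also owning Kiran Moreau's interest in Brightpath Shipping BV, giving 57% + 43% = 100%.
Chain via Bluewater Group plc → Beacon Ventures LLC (R3): 100% × 28% × 23% = 6.44% of Crosswind Pharma AG.
Chain via Brightpath Shipping BV → Stonebridge Realty LP (R3): 100% × 22% × 41% = 9.02% of Crosswind Pharma AG.
Aggregating (R1): 6.44% + 9.02% = 15.46%.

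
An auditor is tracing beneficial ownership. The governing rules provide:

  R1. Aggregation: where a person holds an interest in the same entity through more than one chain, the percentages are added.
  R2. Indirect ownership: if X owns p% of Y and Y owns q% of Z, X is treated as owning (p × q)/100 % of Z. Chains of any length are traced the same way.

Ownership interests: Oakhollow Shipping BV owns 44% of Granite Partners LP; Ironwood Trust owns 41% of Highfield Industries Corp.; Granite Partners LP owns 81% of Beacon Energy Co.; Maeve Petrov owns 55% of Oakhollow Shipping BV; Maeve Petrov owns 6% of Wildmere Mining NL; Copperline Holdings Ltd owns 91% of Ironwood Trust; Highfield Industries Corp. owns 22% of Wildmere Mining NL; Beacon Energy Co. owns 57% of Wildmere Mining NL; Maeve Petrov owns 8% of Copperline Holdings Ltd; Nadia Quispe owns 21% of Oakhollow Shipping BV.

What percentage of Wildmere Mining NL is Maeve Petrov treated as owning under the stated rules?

Chain via Copperline Holdings Ltd → Ironwood Trust → Highfield Industries Corp. (R2): 8% × 91% × 41% × 22% = 0.656656% of Wildmere Mining NL.
Chain via Oakhollow Shipping BV → Granite Partners LP → Beacon Energy Co. (R2): 55% × 44% × 81% × 57% = 11.17314% of Wildmere Mining NL.
Direct interest in Wildmere Mining NL: 6%.
Aggregating (R1): 0.656656% + 11.17314% + 6% = 17.829796%.

17.829796%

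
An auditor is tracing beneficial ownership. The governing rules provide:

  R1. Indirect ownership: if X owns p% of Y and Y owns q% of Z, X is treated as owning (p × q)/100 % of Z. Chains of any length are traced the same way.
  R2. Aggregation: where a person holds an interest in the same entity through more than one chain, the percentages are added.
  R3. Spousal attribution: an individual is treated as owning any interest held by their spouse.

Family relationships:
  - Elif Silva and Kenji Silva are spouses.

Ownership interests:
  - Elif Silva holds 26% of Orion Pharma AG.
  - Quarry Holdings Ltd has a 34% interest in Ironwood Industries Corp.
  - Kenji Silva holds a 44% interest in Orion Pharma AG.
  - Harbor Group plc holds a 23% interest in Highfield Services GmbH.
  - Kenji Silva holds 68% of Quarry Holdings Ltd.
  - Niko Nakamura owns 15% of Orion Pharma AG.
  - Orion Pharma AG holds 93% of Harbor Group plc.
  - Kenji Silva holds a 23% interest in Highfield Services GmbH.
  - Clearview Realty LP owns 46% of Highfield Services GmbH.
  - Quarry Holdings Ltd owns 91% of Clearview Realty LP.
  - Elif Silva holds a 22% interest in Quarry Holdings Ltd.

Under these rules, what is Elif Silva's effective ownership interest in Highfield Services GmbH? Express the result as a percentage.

75.647%

By spousal attribution (R3), Elif Silva is treated as also owning Kenji Silva's interest in Orion Pharma AG, giving 26% + 44% = 70%.
By spousal attribution (R3), Elif Silva is treated as also owning Kenji Silva's interest in Quarry Holdings Ltd, giving 22% + 68% = 90%.
By spousal attribution (R3), Elif Silva is treated as owning Kenji Silva's 23% interest in Highfield Services GmbH.
Chain via Orion Pharma AG → Harbor Group plc (R1): 70% × 93% × 23% = 14.973% of Highfield Services GmbH.
Chain via Quarry Holdings Ltd → Clearview Realty LP (R1): 90% × 91% × 46% = 37.674% of Highfield Services GmbH.
Direct interest in Highfield Services GmbH: 23%.
Aggregating (R2): 14.973% + 37.674% + 23% = 75.647%.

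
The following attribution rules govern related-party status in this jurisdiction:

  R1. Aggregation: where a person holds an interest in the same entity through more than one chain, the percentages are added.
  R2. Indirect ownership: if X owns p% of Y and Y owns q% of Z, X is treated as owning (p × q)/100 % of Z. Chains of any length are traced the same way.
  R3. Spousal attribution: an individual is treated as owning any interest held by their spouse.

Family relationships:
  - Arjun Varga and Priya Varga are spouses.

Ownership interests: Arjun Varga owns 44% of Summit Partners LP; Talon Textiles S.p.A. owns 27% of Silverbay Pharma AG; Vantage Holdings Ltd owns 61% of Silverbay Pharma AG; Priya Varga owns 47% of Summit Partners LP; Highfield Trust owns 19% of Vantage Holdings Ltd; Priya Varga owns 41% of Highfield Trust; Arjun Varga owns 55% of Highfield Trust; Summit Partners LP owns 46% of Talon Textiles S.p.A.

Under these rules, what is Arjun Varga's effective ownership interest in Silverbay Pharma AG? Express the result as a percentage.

22.4286%

By spousal attribution (R3), Arjun Varga is treated as also owning Priya Varga's interest in Summit Partners LP, giving 44% + 47% = 91%.
By spousal attribution (R3), Arjun Varga is treated as also owning Priya Varga's interest in Highfield Trust, giving 55% + 41% = 96%.
Chain via Summit Partners LP → Talon Textiles S.p.A. (R2): 91% × 46% × 27% = 11.3022% of Silverbay Pharma AG.
Chain via Highfield Trust → Vantage Holdings Ltd (R2): 96% × 19% × 61% = 11.1264% of Silverbay Pharma AG.
Aggregating (R1): 11.3022% + 11.1264% = 22.4286%.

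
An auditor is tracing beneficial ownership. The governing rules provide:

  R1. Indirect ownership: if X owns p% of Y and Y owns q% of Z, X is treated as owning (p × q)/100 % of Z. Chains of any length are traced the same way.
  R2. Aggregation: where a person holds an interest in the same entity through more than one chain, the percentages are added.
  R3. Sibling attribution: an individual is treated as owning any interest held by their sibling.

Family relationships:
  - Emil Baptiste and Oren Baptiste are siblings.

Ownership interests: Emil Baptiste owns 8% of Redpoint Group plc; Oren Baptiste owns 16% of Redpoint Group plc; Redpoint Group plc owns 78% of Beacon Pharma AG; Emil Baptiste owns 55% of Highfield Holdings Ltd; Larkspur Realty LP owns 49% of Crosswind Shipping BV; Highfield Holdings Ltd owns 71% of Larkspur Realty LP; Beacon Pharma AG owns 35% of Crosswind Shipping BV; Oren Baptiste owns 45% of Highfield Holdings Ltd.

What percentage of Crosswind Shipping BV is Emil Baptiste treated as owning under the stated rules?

41.342%

By sibling attribution (R3), Emil Baptiste is treated as also owning Oren Baptiste's interest in Highfield Holdings Ltd, giving 55% + 45% = 100%.
By sibling attribution (R3), Emil Baptiste is treated as also owning Oren Baptiste's interest in Redpoint Group plc, giving 8% + 16% = 24%.
Chain via Highfield Holdings Ltd → Larkspur Realty LP (R1): 100% × 71% × 49% = 34.79% of Crosswind Shipping BV.
Chain via Redpoint Group plc → Beacon Pharma AG (R1): 24% × 78% × 35% = 6.552% of Crosswind Shipping BV.
Aggregating (R2): 34.79% + 6.552% = 41.342%.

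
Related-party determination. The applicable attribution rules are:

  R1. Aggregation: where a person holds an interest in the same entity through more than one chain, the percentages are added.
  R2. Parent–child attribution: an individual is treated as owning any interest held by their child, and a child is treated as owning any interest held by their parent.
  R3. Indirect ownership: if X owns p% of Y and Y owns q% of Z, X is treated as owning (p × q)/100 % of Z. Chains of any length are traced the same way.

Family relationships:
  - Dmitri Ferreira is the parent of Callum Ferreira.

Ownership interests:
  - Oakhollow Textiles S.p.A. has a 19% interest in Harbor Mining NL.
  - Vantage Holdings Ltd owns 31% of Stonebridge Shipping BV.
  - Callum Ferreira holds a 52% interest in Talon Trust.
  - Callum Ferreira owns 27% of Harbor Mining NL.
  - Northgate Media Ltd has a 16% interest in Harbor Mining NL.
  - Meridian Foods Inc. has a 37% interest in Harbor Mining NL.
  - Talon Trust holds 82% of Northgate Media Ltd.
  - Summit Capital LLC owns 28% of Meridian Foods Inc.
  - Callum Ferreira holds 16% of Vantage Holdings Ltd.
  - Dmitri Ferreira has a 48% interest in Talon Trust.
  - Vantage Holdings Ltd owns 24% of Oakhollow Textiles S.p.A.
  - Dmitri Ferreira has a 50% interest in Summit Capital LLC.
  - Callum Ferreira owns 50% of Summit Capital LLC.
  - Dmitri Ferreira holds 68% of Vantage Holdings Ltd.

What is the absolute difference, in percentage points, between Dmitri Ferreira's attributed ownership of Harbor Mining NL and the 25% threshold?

By parent–child attribution (R2), Dmitri Ferreira is treated as also owning Callum Ferreira's interest in Talon Trust, giving 48% + 52% = 100%.
By parent–child attribution (R2), Dmitri Ferreira is treated as also owning Callum Ferreira's interest in Summit Capital LLC, giving 50% + 50% = 100%.
By parent–child attribution (R2), Dmitri Ferreira is treated as also owning Callum Ferreira's interest in Vantage Holdings Ltd, giving 68% + 16% = 84%.
By parent–child attribution (R2), Dmitri Ferreira is treated as owning Callum Ferreira's 27% interest in Harbor Mining NL.
Chain via Talon Trust → Northgate Media Ltd (R3): 100% × 82% × 16% = 13.12% of Harbor Mining NL.
Chain via Summit Capital LLC → Meridian Foods Inc. (R3): 100% × 28% × 37% = 10.36% of Harbor Mining NL.
Chain via Vantage Holdings Ltd → Oakhollow Textiles S.p.A. (R3): 84% × 24% × 19% = 3.8304% of Harbor Mining NL.
Direct interest in Harbor Mining NL: 27%.
Aggregating (R1): 13.12% + 10.36% + 3.8304% + 27% = 54.3104%.
54.3104% exceeds the 25% threshold by 29.3104 percentage points.

29.3104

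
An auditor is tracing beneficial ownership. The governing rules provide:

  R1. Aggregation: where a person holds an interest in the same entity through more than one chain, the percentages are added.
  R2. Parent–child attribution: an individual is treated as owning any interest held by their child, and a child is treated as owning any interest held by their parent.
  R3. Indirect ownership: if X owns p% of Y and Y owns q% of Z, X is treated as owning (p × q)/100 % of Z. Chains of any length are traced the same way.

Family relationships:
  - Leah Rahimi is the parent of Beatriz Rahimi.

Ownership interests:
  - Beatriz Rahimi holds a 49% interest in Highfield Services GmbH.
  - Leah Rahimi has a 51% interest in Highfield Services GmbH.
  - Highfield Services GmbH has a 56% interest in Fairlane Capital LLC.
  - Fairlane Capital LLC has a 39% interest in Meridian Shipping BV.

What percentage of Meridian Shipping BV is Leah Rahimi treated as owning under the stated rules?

21.84%

By parent–child attribution (R2), Leah Rahimi is treated as also owning Beatriz Rahimi's interest in Highfield Services GmbH, giving 51% + 49% = 100%.
Chain via Highfield Services GmbH → Fairlane Capital LLC (R3): 100% × 56% × 39% = 21.84% of Meridian Shipping BV.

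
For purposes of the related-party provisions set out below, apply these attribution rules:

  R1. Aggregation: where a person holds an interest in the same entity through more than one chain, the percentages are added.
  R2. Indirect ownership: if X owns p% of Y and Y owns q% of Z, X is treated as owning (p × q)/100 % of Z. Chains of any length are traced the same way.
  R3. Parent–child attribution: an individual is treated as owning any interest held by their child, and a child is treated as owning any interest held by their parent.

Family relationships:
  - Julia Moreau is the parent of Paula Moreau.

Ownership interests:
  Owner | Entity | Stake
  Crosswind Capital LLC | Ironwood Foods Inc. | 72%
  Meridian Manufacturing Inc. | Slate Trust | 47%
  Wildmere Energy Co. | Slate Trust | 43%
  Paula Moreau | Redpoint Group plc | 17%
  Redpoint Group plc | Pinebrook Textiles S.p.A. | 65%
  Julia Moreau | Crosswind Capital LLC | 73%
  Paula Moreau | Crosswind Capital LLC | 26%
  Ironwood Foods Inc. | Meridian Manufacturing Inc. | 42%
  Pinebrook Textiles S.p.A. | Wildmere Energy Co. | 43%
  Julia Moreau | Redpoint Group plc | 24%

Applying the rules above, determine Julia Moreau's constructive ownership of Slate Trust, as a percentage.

By parent–child attribution (R3), Julia Moreau is treated as also owning Paula Moreau's interest in Crosswind Capital LLC, giving 73% + 26% = 99%.
By parent–child attribution (R3), Julia Moreau is treated as also owning Paula Moreau's interest in Redpoint Group plc, giving 24% + 17% = 41%.
Chain via Crosswind Capital LLC → Ironwood Foods Inc. → Meridian Manufacturing Inc. (R2): 99% × 72% × 42% × 47% = 14.070672% of Slate Trust.
Chain via Redpoint Group plc → Pinebrook Textiles S.p.A. → Wildmere Energy Co. (R2): 41% × 65% × 43% × 43% = 4.927585% of Slate Trust.
Aggregating (R1): 14.070672% + 4.927585% = 18.998257%.

18.998257%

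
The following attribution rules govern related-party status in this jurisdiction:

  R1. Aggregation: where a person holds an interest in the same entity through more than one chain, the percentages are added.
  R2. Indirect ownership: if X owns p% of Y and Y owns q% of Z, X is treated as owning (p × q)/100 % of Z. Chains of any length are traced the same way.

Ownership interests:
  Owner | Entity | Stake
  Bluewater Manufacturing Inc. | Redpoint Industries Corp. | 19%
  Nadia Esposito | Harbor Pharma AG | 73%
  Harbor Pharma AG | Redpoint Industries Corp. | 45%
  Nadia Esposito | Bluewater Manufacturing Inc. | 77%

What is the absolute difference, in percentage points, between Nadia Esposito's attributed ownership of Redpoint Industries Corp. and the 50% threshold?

Chain via Harbor Pharma AG (R2): 73% × 45% = 32.85% of Redpoint Industries Corp.
Chain via Bluewater Manufacturing Inc. (R2): 77% × 19% = 14.63% of Redpoint Industries Corp.
Aggregating (R1): 32.85% + 14.63% = 47.48%.
47.48% falls short of the 50% threshold by 2.52 percentage points.

2.52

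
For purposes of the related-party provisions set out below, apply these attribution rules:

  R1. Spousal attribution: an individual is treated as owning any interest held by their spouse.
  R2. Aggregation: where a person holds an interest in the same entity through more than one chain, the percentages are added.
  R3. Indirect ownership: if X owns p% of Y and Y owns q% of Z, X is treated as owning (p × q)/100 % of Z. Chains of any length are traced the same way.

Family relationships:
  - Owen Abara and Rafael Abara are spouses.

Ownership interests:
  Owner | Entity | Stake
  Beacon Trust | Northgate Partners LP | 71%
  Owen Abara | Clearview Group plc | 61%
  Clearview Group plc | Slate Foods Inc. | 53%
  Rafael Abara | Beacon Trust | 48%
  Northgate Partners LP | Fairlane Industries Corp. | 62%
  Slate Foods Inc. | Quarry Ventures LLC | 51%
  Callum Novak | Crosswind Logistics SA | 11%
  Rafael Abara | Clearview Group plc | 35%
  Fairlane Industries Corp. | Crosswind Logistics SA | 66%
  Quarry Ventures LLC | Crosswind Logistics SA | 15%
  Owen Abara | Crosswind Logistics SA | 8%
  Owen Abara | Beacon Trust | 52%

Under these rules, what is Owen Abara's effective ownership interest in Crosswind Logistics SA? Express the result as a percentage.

By spousal attribution (R1), Owen Abara is treated as also owning Rafael Abara's interest in Beacon Trust, giving 52% + 48% = 100%.
By spousal attribution (R1), Owen Abara is treated as also owning Rafael Abara's interest in Clearview Group plc, giving 61% + 35% = 96%.
Chain via Beacon Trust → Northgate Partners LP → Fairlane Industries Corp. (R3): 100% × 71% × 62% × 66% = 29.0532% of Crosswind Logistics SA.
Chain via Clearview Group plc → Slate Foods Inc. → Quarry Ventures LLC (R3): 96% × 53% × 51% × 15% = 3.89232% of Crosswind Logistics SA.
Direct interest in Crosswind Logistics SA: 8%.
Aggregating (R2): 29.0532% + 3.89232% + 8% = 40.94552%.

40.94552%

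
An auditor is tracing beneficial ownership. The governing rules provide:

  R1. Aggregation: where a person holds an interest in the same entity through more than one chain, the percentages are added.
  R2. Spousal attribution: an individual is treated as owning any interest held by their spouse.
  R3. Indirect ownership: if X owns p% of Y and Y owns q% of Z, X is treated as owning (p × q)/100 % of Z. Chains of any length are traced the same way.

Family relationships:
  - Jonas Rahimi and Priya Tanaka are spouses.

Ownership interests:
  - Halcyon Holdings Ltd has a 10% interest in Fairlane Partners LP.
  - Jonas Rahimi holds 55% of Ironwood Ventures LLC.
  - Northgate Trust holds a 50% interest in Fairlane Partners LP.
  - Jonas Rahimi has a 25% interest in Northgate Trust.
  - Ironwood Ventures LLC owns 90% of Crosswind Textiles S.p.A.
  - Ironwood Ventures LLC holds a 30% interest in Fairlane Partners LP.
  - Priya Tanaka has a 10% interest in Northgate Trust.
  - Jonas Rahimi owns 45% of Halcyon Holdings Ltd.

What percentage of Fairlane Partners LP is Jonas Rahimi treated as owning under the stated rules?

38.5%

By spousal attribution (R2), Jonas Rahimi is treated as also owning Priya Tanaka's interest in Northgate Trust, giving 25% + 10% = 35%.
Chain via Northgate Trust (R3): 35% × 50% = 17.5% of Fairlane Partners LP.
Chain via Ironwood Ventures LLC (R3): 55% × 30% = 16.5% of Fairlane Partners LP.
Chain via Halcyon Holdings Ltd (R3): 45% × 10% = 4.5% of Fairlane Partners LP.
Aggregating (R1): 17.5% + 16.5% + 4.5% = 38.5%.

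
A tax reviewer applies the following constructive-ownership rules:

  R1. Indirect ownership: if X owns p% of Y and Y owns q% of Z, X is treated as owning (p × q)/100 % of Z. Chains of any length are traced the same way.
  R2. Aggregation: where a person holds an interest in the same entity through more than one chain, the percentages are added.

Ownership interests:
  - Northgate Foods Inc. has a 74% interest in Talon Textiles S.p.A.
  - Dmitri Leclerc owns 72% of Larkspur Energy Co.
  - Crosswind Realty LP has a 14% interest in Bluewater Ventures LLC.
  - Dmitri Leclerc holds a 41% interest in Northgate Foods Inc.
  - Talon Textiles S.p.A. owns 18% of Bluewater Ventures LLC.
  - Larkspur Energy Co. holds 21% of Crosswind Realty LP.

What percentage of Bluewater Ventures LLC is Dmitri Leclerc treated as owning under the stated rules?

Chain via Northgate Foods Inc. → Talon Textiles S.p.A. (R1): 41% × 74% × 18% = 5.4612% of Bluewater Ventures LLC.
Chain via Larkspur Energy Co. → Crosswind Realty LP (R1): 72% × 21% × 14% = 2.1168% of Bluewater Ventures LLC.
Aggregating (R2): 5.4612% + 2.1168% = 7.578%.

7.578%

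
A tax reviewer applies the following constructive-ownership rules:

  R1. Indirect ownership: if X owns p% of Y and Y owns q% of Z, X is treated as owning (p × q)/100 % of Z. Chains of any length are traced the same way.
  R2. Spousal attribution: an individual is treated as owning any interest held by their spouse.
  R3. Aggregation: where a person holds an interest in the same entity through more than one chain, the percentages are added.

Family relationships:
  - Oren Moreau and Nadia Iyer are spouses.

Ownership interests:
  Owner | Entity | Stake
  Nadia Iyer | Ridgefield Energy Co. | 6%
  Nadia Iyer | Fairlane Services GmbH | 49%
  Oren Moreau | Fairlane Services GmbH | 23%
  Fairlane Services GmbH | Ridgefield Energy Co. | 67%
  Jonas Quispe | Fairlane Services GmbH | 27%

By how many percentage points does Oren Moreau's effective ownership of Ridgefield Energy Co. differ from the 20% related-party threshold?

By spousal attribution (R2), Oren Moreau is treated as also owning Nadia Iyer's interest in Fairlane Services GmbH, giving 23% + 49% = 72%.
By spousal attribution (R2), Oren Moreau is treated as owning Nadia Iyer's 6% interest in Ridgefield Energy Co.
Chain via Fairlane Services GmbH (R1): 72% × 67% = 48.24% of Ridgefield Energy Co.
Direct interest in Ridgefield Energy Co: 6%.
Aggregating (R3): 48.24% + 6% = 54.24%.
54.24% exceeds the 20% threshold by 34.24 percentage points.

34.24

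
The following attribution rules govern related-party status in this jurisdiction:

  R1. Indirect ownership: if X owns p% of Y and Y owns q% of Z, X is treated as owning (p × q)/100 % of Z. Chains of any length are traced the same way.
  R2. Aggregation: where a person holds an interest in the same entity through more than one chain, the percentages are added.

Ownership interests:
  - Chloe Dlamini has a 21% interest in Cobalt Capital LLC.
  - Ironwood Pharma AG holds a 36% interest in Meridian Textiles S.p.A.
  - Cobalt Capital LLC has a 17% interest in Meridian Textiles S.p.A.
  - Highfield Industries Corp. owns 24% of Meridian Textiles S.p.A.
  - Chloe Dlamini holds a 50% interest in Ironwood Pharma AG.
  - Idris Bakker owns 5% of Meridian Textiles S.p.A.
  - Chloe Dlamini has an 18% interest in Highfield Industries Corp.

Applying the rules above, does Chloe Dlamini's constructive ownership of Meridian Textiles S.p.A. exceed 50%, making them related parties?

Chain via Cobalt Capital LLC (R1): 21% × 17% = 3.57% of Meridian Textiles S.p.A.
Chain via Ironwood Pharma AG (R1): 50% × 36% = 18% of Meridian Textiles S.p.A.
Chain via Highfield Industries Corp. (R1): 18% × 24% = 4.32% of Meridian Textiles S.p.A.
Aggregating (R2): 3.57% + 18% + 4.32% = 25.89%.
25.89% does not exceed the 50% threshold, so Chloe is not a related party to Meridian Textiles S.p.A.

No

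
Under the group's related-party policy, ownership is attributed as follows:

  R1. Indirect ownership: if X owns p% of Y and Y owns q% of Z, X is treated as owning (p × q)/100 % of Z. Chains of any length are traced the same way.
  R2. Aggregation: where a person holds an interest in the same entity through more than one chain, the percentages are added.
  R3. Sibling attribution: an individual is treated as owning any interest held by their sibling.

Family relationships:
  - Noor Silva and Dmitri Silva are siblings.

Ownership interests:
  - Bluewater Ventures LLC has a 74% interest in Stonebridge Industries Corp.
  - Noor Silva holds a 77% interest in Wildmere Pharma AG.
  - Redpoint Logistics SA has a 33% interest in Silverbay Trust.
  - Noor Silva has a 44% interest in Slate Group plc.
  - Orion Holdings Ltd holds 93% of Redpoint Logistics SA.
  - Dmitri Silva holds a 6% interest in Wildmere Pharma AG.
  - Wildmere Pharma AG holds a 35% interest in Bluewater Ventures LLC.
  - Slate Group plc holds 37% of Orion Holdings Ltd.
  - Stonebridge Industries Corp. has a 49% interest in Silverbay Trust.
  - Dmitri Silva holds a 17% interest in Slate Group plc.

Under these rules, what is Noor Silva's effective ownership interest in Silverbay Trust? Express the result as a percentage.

By sibling attribution (R3), Noor Silva is treated as also owning Dmitri Silva's interest in Wildmere Pharma AG, giving 77% + 6% = 83%.
By sibling attribution (R3), Noor Silva is treated as also owning Dmitri Silva's interest in Slate Group plc, giving 44% + 17% = 61%.
Chain via Wildmere Pharma AG → Bluewater Ventures LLC → Stonebridge Industries Corp. (R1): 83% × 35% × 74% × 49% = 10.53353% of Silverbay Trust.
Chain via Slate Group plc → Orion Holdings Ltd → Redpoint Logistics SA (R1): 61% × 37% × 93% × 33% = 6.926733% of Silverbay Trust.
Aggregating (R2): 10.53353% + 6.926733% = 17.460263%.

17.460263%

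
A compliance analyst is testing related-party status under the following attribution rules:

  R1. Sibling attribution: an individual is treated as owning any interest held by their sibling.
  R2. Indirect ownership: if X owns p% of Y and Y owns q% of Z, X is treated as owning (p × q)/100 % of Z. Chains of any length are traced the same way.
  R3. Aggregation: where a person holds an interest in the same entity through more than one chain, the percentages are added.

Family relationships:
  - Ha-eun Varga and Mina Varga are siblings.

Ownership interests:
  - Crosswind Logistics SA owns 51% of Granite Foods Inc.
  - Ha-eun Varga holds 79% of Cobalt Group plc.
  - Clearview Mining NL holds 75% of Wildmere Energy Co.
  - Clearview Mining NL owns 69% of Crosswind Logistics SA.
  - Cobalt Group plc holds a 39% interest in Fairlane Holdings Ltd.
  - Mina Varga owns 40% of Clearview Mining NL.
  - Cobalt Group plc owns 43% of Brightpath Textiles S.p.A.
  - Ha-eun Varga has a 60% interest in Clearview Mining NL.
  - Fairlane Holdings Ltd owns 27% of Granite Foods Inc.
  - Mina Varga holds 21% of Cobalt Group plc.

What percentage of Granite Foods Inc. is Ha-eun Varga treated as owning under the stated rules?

45.72%

By sibling attribution (R1), Ha-eun Varga is treated as also owning Mina Varga's interest in Cobalt Group plc, giving 79% + 21% = 100%.
By sibling attribution (R1), Ha-eun Varga is treated as also owning Mina Varga's interest in Clearview Mining NL, giving 60% + 40% = 100%.
Chain via Cobalt Group plc → Fairlane Holdings Ltd (R2): 100% × 39% × 27% = 10.53% of Granite Foods Inc.
Chain via Clearview Mining NL → Crosswind Logistics SA (R2): 100% × 69% × 51% = 35.19% of Granite Foods Inc.
Aggregating (R3): 10.53% + 35.19% = 45.72%.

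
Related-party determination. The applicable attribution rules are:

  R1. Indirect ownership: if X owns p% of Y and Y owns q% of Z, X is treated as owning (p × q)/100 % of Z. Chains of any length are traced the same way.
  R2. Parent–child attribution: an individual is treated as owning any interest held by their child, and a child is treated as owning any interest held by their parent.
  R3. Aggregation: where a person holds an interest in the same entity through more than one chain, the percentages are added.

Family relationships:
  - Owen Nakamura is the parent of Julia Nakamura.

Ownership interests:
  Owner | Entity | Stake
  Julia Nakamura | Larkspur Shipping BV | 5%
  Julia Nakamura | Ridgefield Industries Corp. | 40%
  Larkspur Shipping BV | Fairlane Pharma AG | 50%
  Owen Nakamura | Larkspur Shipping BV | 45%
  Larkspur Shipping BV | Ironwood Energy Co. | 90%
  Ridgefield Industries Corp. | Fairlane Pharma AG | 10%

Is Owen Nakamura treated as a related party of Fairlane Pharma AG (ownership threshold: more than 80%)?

By parent–child attribution (R2), Owen Nakamura is treated as also owning Julia Nakamura's interest in Larkspur Shipping BV, giving 45% + 5% = 50%.
By parent–child attribution (R2), Owen Nakamura is treated as owning Julia Nakamura's 40% interest in Ridgefield Industries Corp.
Chain via Larkspur Shipping BV (R1): 50% × 50% = 25% of Fairlane Pharma AG.
Chain via Ridgefield Industries Corp. (R1): 40% × 10% = 4% of Fairlane Pharma AG.
Aggregating (R3): 25% + 4% = 29%.
29% does not exceed the 80% threshold, so Owen is not a related party to Fairlane Pharma AG.

No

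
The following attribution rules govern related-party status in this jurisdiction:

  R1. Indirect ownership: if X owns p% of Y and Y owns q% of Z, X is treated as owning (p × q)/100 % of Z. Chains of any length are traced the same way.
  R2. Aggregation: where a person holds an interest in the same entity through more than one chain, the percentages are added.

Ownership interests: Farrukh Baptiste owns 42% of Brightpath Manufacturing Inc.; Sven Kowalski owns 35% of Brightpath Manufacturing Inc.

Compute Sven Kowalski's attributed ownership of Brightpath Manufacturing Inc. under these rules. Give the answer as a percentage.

35%

Direct interest in Brightpath Manufacturing Inc: 35%.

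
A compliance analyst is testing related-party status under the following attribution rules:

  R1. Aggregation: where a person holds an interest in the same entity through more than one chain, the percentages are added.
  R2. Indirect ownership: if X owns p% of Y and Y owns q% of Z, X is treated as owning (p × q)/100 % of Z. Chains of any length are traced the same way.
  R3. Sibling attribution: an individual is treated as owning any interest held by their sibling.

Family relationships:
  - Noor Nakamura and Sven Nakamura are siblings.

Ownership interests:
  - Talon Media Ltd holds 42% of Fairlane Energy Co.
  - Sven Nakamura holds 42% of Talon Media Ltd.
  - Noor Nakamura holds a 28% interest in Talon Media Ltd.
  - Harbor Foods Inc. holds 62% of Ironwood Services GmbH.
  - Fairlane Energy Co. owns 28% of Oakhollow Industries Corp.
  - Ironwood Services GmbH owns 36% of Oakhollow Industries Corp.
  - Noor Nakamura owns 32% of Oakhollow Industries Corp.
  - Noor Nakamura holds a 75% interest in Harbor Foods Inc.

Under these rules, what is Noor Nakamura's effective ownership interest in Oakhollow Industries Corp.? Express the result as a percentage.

56.972%

By sibling attribution (R3), Noor Nakamura is treated as also owning Sven Nakamura's interest in Talon Media Ltd, giving 28% + 42% = 70%.
Chain via Harbor Foods Inc. → Ironwood Services GmbH (R2): 75% × 62% × 36% = 16.74% of Oakhollow Industries Corp.
Chain via Talon Media Ltd → Fairlane Energy Co. (R2): 70% × 42% × 28% = 8.232% of Oakhollow Industries Corp.
Direct interest in Oakhollow Industries Corp: 32%.
Aggregating (R1): 16.74% + 8.232% + 32% = 56.972%.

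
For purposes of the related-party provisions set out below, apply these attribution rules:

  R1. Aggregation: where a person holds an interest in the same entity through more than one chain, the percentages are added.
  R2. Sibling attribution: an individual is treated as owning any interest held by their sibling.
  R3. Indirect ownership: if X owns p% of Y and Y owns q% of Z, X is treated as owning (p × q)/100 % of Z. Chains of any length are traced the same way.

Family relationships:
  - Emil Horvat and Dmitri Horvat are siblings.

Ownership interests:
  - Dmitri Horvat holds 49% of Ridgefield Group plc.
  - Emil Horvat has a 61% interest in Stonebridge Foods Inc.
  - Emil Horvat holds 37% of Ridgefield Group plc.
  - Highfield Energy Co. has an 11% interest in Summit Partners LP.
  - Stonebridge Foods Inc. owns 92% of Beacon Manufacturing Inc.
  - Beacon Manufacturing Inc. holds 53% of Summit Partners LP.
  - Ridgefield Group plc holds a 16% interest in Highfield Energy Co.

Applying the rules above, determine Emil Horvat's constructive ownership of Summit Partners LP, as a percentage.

31.2572%

By sibling attribution (R2), Emil Horvat is treated as also owning Dmitri Horvat's interest in Ridgefield Group plc, giving 37% + 49% = 86%.
Chain via Ridgefield Group plc → Highfield Energy Co. (R3): 86% × 16% × 11% = 1.5136% of Summit Partners LP.
Chain via Stonebridge Foods Inc. → Beacon Manufacturing Inc. (R3): 61% × 92% × 53% = 29.7436% of Summit Partners LP.
Aggregating (R1): 1.5136% + 29.7436% = 31.2572%.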